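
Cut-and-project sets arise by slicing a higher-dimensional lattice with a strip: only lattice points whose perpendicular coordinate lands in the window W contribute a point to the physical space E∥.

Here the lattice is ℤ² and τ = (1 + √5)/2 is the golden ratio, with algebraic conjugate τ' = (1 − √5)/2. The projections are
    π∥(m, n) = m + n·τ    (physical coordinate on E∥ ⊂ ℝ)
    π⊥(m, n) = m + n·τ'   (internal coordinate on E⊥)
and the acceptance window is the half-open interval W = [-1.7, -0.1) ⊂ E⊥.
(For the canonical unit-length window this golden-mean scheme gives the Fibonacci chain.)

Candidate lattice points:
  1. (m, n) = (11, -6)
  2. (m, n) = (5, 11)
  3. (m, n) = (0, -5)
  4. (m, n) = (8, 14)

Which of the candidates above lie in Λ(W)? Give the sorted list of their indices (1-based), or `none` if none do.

4

Numerically τ ≈ 1.61803 and τ' = −1/τ ≈ -0.61803.
candidate 1: (m,n)=(11,-6) → π∥ = 11-6·τ ≈ 1.29180, π⊥ = 11-6·τ' ≈ 14.70820 ∉ [-1.7, -0.1) ⇒ out
candidate 2: (m,n)=(5,11) → π∥ = 5+11·τ ≈ 22.79837, π⊥ = 5+11·τ' ≈ -1.79837 ∉ [-1.7, -0.1) ⇒ out
candidate 3: (m,n)=(0,-5) → π∥ = 0-5·τ ≈ -8.09017, π⊥ = 0-5·τ' ≈ 3.09017 ∉ [-1.7, -0.1) ⇒ out
candidate 4: (m,n)=(8,14) → π∥ = 8+14·τ ≈ 30.65248, π⊥ = 8+14·τ' ≈ -0.65248 ∈ [-1.7, -0.1) ⇒ IN Λ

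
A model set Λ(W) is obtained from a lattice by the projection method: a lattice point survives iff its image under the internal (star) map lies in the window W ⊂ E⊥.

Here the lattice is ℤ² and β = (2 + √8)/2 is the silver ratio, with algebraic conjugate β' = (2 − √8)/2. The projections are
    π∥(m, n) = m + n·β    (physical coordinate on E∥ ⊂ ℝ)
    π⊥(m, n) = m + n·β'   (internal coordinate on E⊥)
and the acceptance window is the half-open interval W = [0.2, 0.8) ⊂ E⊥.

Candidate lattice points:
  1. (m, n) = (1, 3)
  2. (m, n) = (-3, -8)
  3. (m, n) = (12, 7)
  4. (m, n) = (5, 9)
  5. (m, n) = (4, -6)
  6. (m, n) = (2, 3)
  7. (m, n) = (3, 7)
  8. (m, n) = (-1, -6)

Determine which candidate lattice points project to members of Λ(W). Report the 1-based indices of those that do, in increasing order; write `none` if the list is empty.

2, 6

Compute β' = (2−√8)/2 = -0.41421, so π⊥(m,n) = m -0.41421·n.
[1] lift (1,3): star map gives -0.24264; window check 0.2 ≤ -0.24264 < 0.8 is false → out
[2] lift (-3,-8): star map gives 0.31371; window check 0.2 ≤ 0.31371 < 0.8 is true → IN Λ
[3] lift (12,7): star map gives 9.10051; window check 0.2 ≤ 9.10051 < 0.8 is false → out
[4] lift (5,9): star map gives 1.27208; window check 0.2 ≤ 1.27208 < 0.8 is false → out
[5] lift (4,-6): star map gives 6.48528; window check 0.2 ≤ 6.48528 < 0.8 is false → out
[6] lift (2,3): star map gives 0.75736; window check 0.2 ≤ 0.75736 < 0.8 is true → IN Λ
[7] lift (3,7): star map gives 0.10051; window check 0.2 ≤ 0.10051 < 0.8 is false → out
[8] lift (-1,-6): star map gives 1.48528; window check 0.2 ≤ 1.48528 < 0.8 is false → out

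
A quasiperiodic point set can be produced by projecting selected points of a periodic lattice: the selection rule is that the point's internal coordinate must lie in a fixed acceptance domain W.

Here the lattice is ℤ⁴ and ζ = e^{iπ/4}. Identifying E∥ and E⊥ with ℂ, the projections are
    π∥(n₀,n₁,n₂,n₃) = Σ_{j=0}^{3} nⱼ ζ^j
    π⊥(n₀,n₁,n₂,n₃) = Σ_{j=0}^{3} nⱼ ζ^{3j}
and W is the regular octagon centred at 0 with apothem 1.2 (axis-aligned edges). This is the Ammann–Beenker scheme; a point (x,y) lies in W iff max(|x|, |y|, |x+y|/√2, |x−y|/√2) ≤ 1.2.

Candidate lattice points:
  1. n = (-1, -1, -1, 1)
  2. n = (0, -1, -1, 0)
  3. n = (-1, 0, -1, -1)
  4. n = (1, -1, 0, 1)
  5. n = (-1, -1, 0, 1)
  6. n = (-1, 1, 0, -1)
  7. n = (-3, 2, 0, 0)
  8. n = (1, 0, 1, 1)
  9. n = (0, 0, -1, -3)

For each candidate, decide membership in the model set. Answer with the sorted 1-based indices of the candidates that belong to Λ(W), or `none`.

With ζ = e^{iπ/4} the internal vectors are ζ^0,ζ^3,ζ^6,ζ^9.
candidate 1: n = (-1, -1, -1, 1) → π⊥ ≈ (+0.414214, +1.000000); max(|x|,|y|,|x±y|/√2) = 1.000000 ≤ 1.2 ⇒ ∈ W
candidate 2: n = (0, -1, -1, 0) → π⊥ ≈ (+0.707107, +0.292893); max(|x|,|y|,|x±y|/√2) = 0.707107 ≤ 1.2 ⇒ ∈ W
candidate 3: n = (-1, 0, -1, -1) → π⊥ ≈ (-1.707107, +0.292893); max(|x|,|y|,|x±y|/√2) = 1.707107 > 1.2 ⇒ ∉ W
candidate 4: n = (1, -1, 0, 1) → π⊥ ≈ (+2.414214, +0.000000); max(|x|,|y|,|x±y|/√2) = 2.414214 > 1.2 ⇒ ∉ W
candidate 5: n = (-1, -1, 0, 1) → π⊥ ≈ (+0.414214, +0.000000); max(|x|,|y|,|x±y|/√2) = 0.414214 ≤ 1.2 ⇒ ∈ W
candidate 6: n = (-1, 1, 0, -1) → π⊥ ≈ (-2.414214, +0.000000); max(|x|,|y|,|x±y|/√2) = 2.414214 > 1.2 ⇒ ∉ W
candidate 7: n = (-3, 2, 0, 0) → π⊥ ≈ (-4.414214, +1.414214); max(|x|,|y|,|x±y|/√2) = 4.414214 > 1.2 ⇒ ∉ W
candidate 8: n = (1, 0, 1, 1) → π⊥ ≈ (+1.707107, -0.292893); max(|x|,|y|,|x±y|/√2) = 1.707107 > 1.2 ⇒ ∉ W
candidate 9: n = (0, 0, -1, -3) → π⊥ ≈ (-2.121320, -1.121320); max(|x|,|y|,|x±y|/√2) = 2.292893 > 1.2 ⇒ ∉ W

1, 2, 5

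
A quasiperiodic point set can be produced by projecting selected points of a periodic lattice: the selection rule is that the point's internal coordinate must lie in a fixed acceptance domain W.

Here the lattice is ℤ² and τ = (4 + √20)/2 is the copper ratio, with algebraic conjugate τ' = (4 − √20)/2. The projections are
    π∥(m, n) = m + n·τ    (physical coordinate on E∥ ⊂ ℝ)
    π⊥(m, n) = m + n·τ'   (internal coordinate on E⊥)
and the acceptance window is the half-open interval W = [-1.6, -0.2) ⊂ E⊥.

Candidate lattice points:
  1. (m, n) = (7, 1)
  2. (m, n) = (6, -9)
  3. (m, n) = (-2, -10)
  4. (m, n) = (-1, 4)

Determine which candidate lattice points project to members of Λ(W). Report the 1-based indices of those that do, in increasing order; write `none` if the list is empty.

Numerically τ ≈ 4.236068 and τ' = −1/τ ≈ -0.236068.
#1 (7,1): internal coord 7 + (1)·τ' = +6.763932; +6.763932 ∉ [-1.6, -0.2) → out
#2 (6,-9): internal coord 6 + (-9)·τ' = +8.124612; +8.124612 ∉ [-1.6, -0.2) → out
#3 (-2,-10): internal coord -2 + (-10)·τ' = +0.360680; +0.360680 ∉ [-1.6, -0.2) → out
#4 (-1,4): internal coord -1 + (4)·τ' = -1.944272; -1.944272 ∉ [-1.6, -0.2) → out

none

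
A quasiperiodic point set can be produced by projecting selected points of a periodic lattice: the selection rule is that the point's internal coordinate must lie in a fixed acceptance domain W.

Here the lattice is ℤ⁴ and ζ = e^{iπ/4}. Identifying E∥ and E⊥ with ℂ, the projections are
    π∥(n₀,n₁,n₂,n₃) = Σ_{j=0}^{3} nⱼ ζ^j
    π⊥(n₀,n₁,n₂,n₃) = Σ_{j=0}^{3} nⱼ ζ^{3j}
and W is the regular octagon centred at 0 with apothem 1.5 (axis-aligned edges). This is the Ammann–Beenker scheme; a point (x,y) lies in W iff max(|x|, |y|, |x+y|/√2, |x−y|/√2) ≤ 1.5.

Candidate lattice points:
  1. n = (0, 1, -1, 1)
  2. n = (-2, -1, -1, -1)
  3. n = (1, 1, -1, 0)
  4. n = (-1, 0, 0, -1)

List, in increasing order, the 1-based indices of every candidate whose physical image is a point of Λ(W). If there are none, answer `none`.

With ζ = e^{iπ/4} the internal vectors are ζ^0,ζ^3,ζ^6,ζ^9.
candidate 1: n = (0, 1, -1, 1) → π⊥ ≈ (+0.000000, +2.414214); max(|x|,|y|,|x±y|/√2) = 2.414214 > 1.5 ⇒ ∉ W
candidate 2: n = (-2, -1, -1, -1) → π⊥ ≈ (-2.000000, -0.414214); max(|x|,|y|,|x±y|/√2) = 2.000000 > 1.5 ⇒ ∉ W
candidate 3: n = (1, 1, -1, 0) → π⊥ ≈ (+0.292893, +1.707107); max(|x|,|y|,|x±y|/√2) = 1.707107 > 1.5 ⇒ ∉ W
candidate 4: n = (-1, 0, 0, -1) → π⊥ ≈ (-1.707107, -0.707107); max(|x|,|y|,|x±y|/√2) = 1.707107 > 1.5 ⇒ ∉ W

none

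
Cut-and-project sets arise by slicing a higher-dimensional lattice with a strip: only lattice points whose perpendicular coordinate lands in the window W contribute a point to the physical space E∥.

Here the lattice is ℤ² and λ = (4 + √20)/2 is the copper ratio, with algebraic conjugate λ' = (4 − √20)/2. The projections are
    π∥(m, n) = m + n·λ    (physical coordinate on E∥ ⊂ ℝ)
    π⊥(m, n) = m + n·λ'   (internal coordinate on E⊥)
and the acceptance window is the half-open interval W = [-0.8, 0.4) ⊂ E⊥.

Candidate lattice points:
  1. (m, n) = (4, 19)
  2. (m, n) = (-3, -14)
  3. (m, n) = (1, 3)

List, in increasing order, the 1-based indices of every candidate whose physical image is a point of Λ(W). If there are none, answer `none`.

Compute λ' = (4−√20)/2 = -0.236068, so π⊥(m,n) = m -0.236068·n.
[1] lift (4,19): star map gives -0.485292; window check -0.8 ≤ -0.485292 < 0.4 is true → IN Λ
[2] lift (-3,-14): star map gives 0.304952; window check -0.8 ≤ 0.304952 < 0.4 is true → IN Λ
[3] lift (1,3): star map gives 0.291796; window check -0.8 ≤ 0.291796 < 0.4 is true → IN Λ

1, 2, 3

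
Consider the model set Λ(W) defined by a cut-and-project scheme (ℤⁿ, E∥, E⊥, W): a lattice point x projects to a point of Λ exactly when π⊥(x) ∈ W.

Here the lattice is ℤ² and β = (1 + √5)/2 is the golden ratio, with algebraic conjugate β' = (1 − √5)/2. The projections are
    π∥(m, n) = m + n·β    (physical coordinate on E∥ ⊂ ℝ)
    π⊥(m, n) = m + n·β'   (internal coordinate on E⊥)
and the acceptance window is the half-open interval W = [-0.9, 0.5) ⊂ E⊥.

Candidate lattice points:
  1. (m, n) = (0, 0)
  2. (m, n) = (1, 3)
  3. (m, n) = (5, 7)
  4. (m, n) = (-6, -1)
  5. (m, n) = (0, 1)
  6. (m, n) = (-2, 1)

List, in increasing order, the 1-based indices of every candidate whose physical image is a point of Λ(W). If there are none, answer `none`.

1, 2, 5

Compute β' = (1−√5)/2 = -0.618034, so π⊥(m,n) = m -0.618034·n.
[1] lift (0,0): star map gives 0.000000; window check -0.9 ≤ 0.000000 < 0.5 is true → IN Λ
[2] lift (1,3): star map gives -0.854102; window check -0.9 ≤ -0.854102 < 0.5 is true → IN Λ
[3] lift (5,7): star map gives 0.673762; window check -0.9 ≤ 0.673762 < 0.5 is false → out
[4] lift (-6,-1): star map gives -5.381966; window check -0.9 ≤ -5.381966 < 0.5 is false → out
[5] lift (0,1): star map gives -0.618034; window check -0.9 ≤ -0.618034 < 0.5 is true → IN Λ
[6] lift (-2,1): star map gives -2.618034; window check -0.9 ≤ -2.618034 < 0.5 is false → out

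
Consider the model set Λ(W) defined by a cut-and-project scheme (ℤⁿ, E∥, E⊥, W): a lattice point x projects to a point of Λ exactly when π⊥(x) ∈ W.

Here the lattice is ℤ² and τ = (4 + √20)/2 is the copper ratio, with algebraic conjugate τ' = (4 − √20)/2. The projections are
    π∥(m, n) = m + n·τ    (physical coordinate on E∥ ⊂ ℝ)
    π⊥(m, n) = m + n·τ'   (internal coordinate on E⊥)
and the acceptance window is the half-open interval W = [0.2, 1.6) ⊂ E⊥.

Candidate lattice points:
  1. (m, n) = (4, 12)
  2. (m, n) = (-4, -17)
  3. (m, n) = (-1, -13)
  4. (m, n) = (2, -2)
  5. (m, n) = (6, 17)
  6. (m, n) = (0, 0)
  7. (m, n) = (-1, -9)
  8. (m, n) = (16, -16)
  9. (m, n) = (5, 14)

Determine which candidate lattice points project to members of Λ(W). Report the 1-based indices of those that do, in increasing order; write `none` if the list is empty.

1, 7

τ' = (4−√20)/2 ≈ -0.23607.
candidate 1: (m,n)=(4,12) → π∥ = 4+12·τ ≈ 54.83282, π⊥ = 4+12·τ' ≈ 1.16718 ∈ [0.2, 1.6) ⇒ IN Λ
candidate 2: (m,n)=(-4,-17) → π∥ = -4-17·τ ≈ -76.01316, π⊥ = -4-17·τ' ≈ 0.01316 ∉ [0.2, 1.6) ⇒ out
candidate 3: (m,n)=(-1,-13) → π∥ = -1-13·τ ≈ -56.06888, π⊥ = -1-13·τ' ≈ 2.06888 ∉ [0.2, 1.6) ⇒ out
candidate 4: (m,n)=(2,-2) → π∥ = 2-2·τ ≈ -6.47214, π⊥ = 2-2·τ' ≈ 2.47214 ∉ [0.2, 1.6) ⇒ out
candidate 5: (m,n)=(6,17) → π∥ = 6+17·τ ≈ 78.01316, π⊥ = 6+17·τ' ≈ 1.98684 ∉ [0.2, 1.6) ⇒ out
candidate 6: (m,n)=(0,0) → π∥ = 0+0·τ ≈ 0.00000, π⊥ = 0+0·τ' ≈ 0.00000 ∉ [0.2, 1.6) ⇒ out
candidate 7: (m,n)=(-1,-9) → π∥ = -1-9·τ ≈ -39.12461, π⊥ = -1-9·τ' ≈ 1.12461 ∈ [0.2, 1.6) ⇒ IN Λ
candidate 8: (m,n)=(16,-16) → π∥ = 16-16·τ ≈ -51.77709, π⊥ = 16-16·τ' ≈ 19.77709 ∉ [0.2, 1.6) ⇒ out
candidate 9: (m,n)=(5,14) → π∥ = 5+14·τ ≈ 64.30495, π⊥ = 5+14·τ' ≈ 1.69505 ∉ [0.2, 1.6) ⇒ out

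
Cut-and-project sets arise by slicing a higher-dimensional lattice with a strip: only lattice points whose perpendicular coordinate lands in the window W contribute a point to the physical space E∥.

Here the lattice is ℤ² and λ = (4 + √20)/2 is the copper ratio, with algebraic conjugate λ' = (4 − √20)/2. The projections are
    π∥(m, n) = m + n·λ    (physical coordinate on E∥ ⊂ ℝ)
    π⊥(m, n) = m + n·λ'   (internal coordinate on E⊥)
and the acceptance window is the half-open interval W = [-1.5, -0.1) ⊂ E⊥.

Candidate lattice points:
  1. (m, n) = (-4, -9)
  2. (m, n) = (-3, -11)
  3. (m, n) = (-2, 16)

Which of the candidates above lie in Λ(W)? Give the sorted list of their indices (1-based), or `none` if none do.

2

λ' = (4−√20)/2 ≈ -0.23607.
#1 (-4,-9): internal coord -4 + (-9)·λ' = -1.87539; -1.87539 ∉ [-1.5, -0.1) → out
#2 (-3,-11): internal coord -3 + (-11)·λ' = -0.40325; -0.40325 ∈ [-1.5, -0.1) → IN Λ
#3 (-2,16): internal coord -2 + (16)·λ' = -5.77709; -5.77709 ∉ [-1.5, -0.1) → out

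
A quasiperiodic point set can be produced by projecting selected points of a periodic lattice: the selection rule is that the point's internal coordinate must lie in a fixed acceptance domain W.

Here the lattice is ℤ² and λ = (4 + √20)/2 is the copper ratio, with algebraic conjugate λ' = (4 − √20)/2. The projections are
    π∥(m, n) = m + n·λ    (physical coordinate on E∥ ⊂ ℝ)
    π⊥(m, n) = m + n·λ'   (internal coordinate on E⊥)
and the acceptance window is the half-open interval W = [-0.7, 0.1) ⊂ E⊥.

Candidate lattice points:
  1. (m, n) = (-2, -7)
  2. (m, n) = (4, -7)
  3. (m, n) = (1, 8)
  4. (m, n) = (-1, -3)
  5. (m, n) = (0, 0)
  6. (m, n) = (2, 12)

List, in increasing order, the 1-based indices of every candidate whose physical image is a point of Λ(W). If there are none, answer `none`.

1, 4, 5

Compute λ' = (4−√20)/2 = -0.23607, so π⊥(m,n) = m -0.23607·n.
candidate 1: (m,n)=(-2,-7) → π∥ = -2-7·λ ≈ -31.65248, π⊥ = -2-7·λ' ≈ -0.34752 ∈ [-0.7, 0.1) ⇒ IN Λ
candidate 2: (m,n)=(4,-7) → π∥ = 4-7·λ ≈ -25.65248, π⊥ = 4-7·λ' ≈ 5.65248 ∉ [-0.7, 0.1) ⇒ out
candidate 3: (m,n)=(1,8) → π∥ = 1+8·λ ≈ 34.88854, π⊥ = 1+8·λ' ≈ -0.88854 ∉ [-0.7, 0.1) ⇒ out
candidate 4: (m,n)=(-1,-3) → π∥ = -1-3·λ ≈ -13.70820, π⊥ = -1-3·λ' ≈ -0.29180 ∈ [-0.7, 0.1) ⇒ IN Λ
candidate 5: (m,n)=(0,0) → π∥ = 0+0·λ ≈ 0.00000, π⊥ = 0+0·λ' ≈ 0.00000 ∈ [-0.7, 0.1) ⇒ IN Λ
candidate 6: (m,n)=(2,12) → π∥ = 2+12·λ ≈ 52.83282, π⊥ = 2+12·λ' ≈ -0.83282 ∉ [-0.7, 0.1) ⇒ out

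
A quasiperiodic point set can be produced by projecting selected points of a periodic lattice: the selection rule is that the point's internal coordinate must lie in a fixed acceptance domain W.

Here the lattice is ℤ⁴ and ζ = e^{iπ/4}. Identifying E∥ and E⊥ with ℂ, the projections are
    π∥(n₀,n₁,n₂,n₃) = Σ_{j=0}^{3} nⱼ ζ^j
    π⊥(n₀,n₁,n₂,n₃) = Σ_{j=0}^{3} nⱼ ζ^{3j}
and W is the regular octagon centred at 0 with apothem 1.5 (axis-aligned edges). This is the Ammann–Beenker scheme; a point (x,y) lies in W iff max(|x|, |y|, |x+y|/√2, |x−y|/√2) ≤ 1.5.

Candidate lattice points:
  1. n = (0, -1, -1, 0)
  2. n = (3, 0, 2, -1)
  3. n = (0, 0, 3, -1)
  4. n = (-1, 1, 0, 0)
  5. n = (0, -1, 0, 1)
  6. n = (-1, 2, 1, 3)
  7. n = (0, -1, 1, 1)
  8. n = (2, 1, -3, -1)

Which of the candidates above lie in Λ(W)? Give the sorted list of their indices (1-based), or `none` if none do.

With ζ = e^{iπ/4} the internal vectors are ζ^0,ζ^3,ζ^6,ζ^9.
#1 (0, -1, -1, 0): internal (0.70711, 0.29289); octagon support 0.70711 vs apothem 1.5 → ∈ W
#2 (3, 0, 2, -1): internal (2.29289, -2.70711); octagon support 3.53553 vs apothem 1.5 → ∉ W
#3 (0, 0, 3, -1): internal (-0.70711, -3.70711); octagon support 3.70711 vs apothem 1.5 → ∉ W
#4 (-1, 1, 0, 0): internal (-1.70711, 0.70711); octagon support 1.70711 vs apothem 1.5 → ∉ W
#5 (0, -1, 0, 1): internal (1.41421, 0.00000); octagon support 1.41421 vs apothem 1.5 → ∈ W
#6 (-1, 2, 1, 3): internal (-0.29289, 2.53553); octagon support 2.53553 vs apothem 1.5 → ∉ W
#7 (0, -1, 1, 1): internal (1.41421, -1.00000); octagon support 1.70711 vs apothem 1.5 → ∉ W
#8 (2, 1, -3, -1): internal (0.58579, 3.00000); octagon support 3.00000 vs apothem 1.5 → ∉ W

1, 5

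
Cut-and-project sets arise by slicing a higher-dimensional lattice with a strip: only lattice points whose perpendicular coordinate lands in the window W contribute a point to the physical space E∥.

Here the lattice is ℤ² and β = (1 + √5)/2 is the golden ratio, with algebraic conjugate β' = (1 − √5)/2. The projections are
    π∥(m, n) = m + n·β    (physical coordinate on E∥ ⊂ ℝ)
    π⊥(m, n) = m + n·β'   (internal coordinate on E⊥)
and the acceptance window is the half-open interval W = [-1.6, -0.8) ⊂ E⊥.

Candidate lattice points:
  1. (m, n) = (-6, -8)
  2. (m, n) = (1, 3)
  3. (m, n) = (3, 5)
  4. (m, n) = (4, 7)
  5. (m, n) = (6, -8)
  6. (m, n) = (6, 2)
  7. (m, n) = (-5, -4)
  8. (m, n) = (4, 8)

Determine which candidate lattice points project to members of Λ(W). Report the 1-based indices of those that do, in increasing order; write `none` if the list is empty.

β' = (1−√5)/2 ≈ -0.618034.
candidate 1: (m,n)=(-6,-8) → π∥ = -6-8·β ≈ -18.944272, π⊥ = -6-8·β' ≈ -1.055728 ∈ [-1.6, -0.8) ⇒ IN Λ
candidate 2: (m,n)=(1,3) → π∥ = 1+3·β ≈ 5.854102, π⊥ = 1+3·β' ≈ -0.854102 ∈ [-1.6, -0.8) ⇒ IN Λ
candidate 3: (m,n)=(3,5) → π∥ = 3+5·β ≈ 11.090170, π⊥ = 3+5·β' ≈ -0.090170 ∉ [-1.6, -0.8) ⇒ out
candidate 4: (m,n)=(4,7) → π∥ = 4+7·β ≈ 15.326238, π⊥ = 4+7·β' ≈ -0.326238 ∉ [-1.6, -0.8) ⇒ out
candidate 5: (m,n)=(6,-8) → π∥ = 6-8·β ≈ -6.944272, π⊥ = 6-8·β' ≈ 10.944272 ∉ [-1.6, -0.8) ⇒ out
candidate 6: (m,n)=(6,2) → π∥ = 6+2·β ≈ 9.236068, π⊥ = 6+2·β' ≈ 4.763932 ∉ [-1.6, -0.8) ⇒ out
candidate 7: (m,n)=(-5,-4) → π∥ = -5-4·β ≈ -11.472136, π⊥ = -5-4·β' ≈ -2.527864 ∉ [-1.6, -0.8) ⇒ out
candidate 8: (m,n)=(4,8) → π∥ = 4+8·β ≈ 16.944272, π⊥ = 4+8·β' ≈ -0.944272 ∈ [-1.6, -0.8) ⇒ IN Λ

1, 2, 8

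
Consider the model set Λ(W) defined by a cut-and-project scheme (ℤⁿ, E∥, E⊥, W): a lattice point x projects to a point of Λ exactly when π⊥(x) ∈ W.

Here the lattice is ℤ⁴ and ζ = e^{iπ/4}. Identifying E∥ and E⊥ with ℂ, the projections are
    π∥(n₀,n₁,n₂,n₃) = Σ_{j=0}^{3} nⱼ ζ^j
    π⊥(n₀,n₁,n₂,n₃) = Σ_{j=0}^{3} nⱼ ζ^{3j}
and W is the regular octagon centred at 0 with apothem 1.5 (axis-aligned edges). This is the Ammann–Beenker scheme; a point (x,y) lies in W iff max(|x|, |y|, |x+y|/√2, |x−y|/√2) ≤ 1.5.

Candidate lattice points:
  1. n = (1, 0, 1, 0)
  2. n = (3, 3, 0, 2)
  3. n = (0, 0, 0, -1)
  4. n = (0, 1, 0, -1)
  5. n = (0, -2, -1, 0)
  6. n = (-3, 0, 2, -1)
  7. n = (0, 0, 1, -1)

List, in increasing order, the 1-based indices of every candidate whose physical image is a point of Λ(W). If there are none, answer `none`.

1, 3, 4, 5

With ζ = e^{iπ/4} the internal vectors are ζ^0,ζ^3,ζ^6,ζ^9.
candidate 1: n = (1, 0, 1, 0) → π⊥ ≈ (+1.0000, -1.0000); max(|x|,|y|,|x±y|/√2) = 1.4142 ≤ 1.5 ⇒ ∈ W
candidate 2: n = (3, 3, 0, 2) → π⊥ ≈ (+2.2929, +3.5355); max(|x|,|y|,|x±y|/√2) = 4.1213 > 1.5 ⇒ ∉ W
candidate 3: n = (0, 0, 0, -1) → π⊥ ≈ (-0.7071, -0.7071); max(|x|,|y|,|x±y|/√2) = 1.0000 ≤ 1.5 ⇒ ∈ W
candidate 4: n = (0, 1, 0, -1) → π⊥ ≈ (-1.4142, +0.0000); max(|x|,|y|,|x±y|/√2) = 1.4142 ≤ 1.5 ⇒ ∈ W
candidate 5: n = (0, -2, -1, 0) → π⊥ ≈ (+1.4142, -0.4142); max(|x|,|y|,|x±y|/√2) = 1.4142 ≤ 1.5 ⇒ ∈ W
candidate 6: n = (-3, 0, 2, -1) → π⊥ ≈ (-3.7071, -2.7071); max(|x|,|y|,|x±y|/√2) = 4.5355 > 1.5 ⇒ ∉ W
candidate 7: n = (0, 0, 1, -1) → π⊥ ≈ (-0.7071, -1.7071); max(|x|,|y|,|x±y|/√2) = 1.7071 > 1.5 ⇒ ∉ W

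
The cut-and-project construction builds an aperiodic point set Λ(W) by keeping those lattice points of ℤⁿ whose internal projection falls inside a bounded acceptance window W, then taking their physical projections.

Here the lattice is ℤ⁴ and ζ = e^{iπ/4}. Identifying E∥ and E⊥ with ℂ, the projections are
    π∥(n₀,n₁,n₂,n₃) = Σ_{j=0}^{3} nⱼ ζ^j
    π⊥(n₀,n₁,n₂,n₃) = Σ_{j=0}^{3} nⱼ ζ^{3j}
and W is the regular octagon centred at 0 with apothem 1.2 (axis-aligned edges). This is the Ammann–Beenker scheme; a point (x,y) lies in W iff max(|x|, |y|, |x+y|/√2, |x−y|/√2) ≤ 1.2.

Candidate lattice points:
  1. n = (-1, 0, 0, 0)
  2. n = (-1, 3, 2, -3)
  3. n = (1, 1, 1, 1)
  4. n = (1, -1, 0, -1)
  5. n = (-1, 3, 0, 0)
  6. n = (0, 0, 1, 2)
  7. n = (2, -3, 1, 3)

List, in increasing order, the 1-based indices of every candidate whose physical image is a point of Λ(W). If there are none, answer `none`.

1, 3

With ζ = e^{iπ/4} the internal vectors are ζ^0,ζ^3,ζ^6,ζ^9.
candidate 1: n = (-1, 0, 0, 0) → π⊥ ≈ (-1.0000, +0.0000); max(|x|,|y|,|x±y|/√2) = 1.0000 ≤ 1.2 ⇒ ∈ W
candidate 2: n = (-1, 3, 2, -3) → π⊥ ≈ (-5.2426, -2.0000); max(|x|,|y|,|x±y|/√2) = 5.2426 > 1.2 ⇒ ∉ W
candidate 3: n = (1, 1, 1, 1) → π⊥ ≈ (+1.0000, +0.4142); max(|x|,|y|,|x±y|/√2) = 1.0000 ≤ 1.2 ⇒ ∈ W
candidate 4: n = (1, -1, 0, -1) → π⊥ ≈ (+1.0000, -1.4142); max(|x|,|y|,|x±y|/√2) = 1.7071 > 1.2 ⇒ ∉ W
candidate 5: n = (-1, 3, 0, 0) → π⊥ ≈ (-3.1213, +2.1213); max(|x|,|y|,|x±y|/√2) = 3.7071 > 1.2 ⇒ ∉ W
candidate 6: n = (0, 0, 1, 2) → π⊥ ≈ (+1.4142, +0.4142); max(|x|,|y|,|x±y|/√2) = 1.4142 > 1.2 ⇒ ∉ W
candidate 7: n = (2, -3, 1, 3) → π⊥ ≈ (+6.2426, -1.0000); max(|x|,|y|,|x±y|/√2) = 6.2426 > 1.2 ⇒ ∉ W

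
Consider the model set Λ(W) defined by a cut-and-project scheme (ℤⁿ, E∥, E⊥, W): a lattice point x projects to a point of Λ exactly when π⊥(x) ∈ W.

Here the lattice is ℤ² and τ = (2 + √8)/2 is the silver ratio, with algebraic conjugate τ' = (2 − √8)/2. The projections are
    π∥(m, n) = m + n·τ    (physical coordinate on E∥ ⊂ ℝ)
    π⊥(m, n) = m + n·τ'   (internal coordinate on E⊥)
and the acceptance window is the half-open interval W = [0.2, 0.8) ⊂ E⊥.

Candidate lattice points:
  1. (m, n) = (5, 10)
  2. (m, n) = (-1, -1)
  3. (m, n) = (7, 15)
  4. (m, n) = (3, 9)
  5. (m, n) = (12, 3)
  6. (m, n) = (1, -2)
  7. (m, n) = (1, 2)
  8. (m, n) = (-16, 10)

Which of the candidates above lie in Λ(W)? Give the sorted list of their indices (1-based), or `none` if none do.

Numerically τ ≈ 2.41421 and τ' = −1/τ ≈ -0.41421.
[1] lift (5,10): star map gives 0.85786; window check 0.2 ≤ 0.85786 < 0.8 is false → out
[2] lift (-1,-1): star map gives -0.58579; window check 0.2 ≤ -0.58579 < 0.8 is false → out
[3] lift (7,15): star map gives 0.78680; window check 0.2 ≤ 0.78680 < 0.8 is true → IN Λ
[4] lift (3,9): star map gives -0.72792; window check 0.2 ≤ -0.72792 < 0.8 is false → out
[5] lift (12,3): star map gives 10.75736; window check 0.2 ≤ 10.75736 < 0.8 is false → out
[6] lift (1,-2): star map gives 1.82843; window check 0.2 ≤ 1.82843 < 0.8 is false → out
[7] lift (1,2): star map gives 0.17157; window check 0.2 ≤ 0.17157 < 0.8 is false → out
[8] lift (-16,10): star map gives -20.14214; window check 0.2 ≤ -20.14214 < 0.8 is false → out

3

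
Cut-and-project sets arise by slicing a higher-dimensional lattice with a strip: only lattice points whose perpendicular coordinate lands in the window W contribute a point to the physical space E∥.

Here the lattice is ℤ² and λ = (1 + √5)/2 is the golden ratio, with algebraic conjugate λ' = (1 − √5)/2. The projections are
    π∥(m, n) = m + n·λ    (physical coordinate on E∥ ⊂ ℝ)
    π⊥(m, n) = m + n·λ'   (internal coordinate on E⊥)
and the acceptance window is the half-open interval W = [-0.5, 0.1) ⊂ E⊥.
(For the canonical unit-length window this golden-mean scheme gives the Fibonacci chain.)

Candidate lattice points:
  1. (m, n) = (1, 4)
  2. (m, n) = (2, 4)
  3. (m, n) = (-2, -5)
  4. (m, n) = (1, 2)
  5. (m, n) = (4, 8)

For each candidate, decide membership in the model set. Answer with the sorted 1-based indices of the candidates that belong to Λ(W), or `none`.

2, 4

λ' = (1−√5)/2 ≈ -0.618034.
#1 (1,4): internal coord 1 + (4)·λ' = -1.472136; -1.472136 ∉ [-0.5, 0.1) → out
#2 (2,4): internal coord 2 + (4)·λ' = -0.472136; -0.472136 ∈ [-0.5, 0.1) → IN Λ
#3 (-2,-5): internal coord -2 + (-5)·λ' = +1.090170; +1.090170 ∉ [-0.5, 0.1) → out
#4 (1,2): internal coord 1 + (2)·λ' = -0.236068; -0.236068 ∈ [-0.5, 0.1) → IN Λ
#5 (4,8): internal coord 4 + (8)·λ' = -0.944272; -0.944272 ∉ [-0.5, 0.1) → out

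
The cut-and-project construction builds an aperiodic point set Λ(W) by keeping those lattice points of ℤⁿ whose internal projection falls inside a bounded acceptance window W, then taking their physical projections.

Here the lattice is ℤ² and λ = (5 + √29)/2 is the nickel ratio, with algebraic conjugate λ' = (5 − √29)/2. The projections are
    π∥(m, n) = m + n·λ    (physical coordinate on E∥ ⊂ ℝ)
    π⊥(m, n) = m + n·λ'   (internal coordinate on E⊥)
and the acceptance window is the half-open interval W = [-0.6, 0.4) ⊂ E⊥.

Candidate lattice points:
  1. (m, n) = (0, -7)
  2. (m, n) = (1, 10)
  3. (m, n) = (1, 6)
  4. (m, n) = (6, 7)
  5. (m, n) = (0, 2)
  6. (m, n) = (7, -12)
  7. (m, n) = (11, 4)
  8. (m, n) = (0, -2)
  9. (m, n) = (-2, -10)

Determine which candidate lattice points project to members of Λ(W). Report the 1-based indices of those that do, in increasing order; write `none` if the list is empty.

3, 5, 8, 9

λ' = (5−√29)/2 ≈ -0.1926.
candidate 1: (m,n)=(0,-7) → π∥ = 0-7·λ ≈ -36.3481, π⊥ = 0-7·λ' ≈ 1.3481 ∉ [-0.6, 0.4) ⇒ out
candidate 2: (m,n)=(1,10) → π∥ = 1+10·λ ≈ 52.9258, π⊥ = 1+10·λ' ≈ -0.9258 ∉ [-0.6, 0.4) ⇒ out
candidate 3: (m,n)=(1,6) → π∥ = 1+6·λ ≈ 32.1555, π⊥ = 1+6·λ' ≈ -0.1555 ∈ [-0.6, 0.4) ⇒ IN Λ
candidate 4: (m,n)=(6,7) → π∥ = 6+7·λ ≈ 42.3481, π⊥ = 6+7·λ' ≈ 4.6519 ∉ [-0.6, 0.4) ⇒ out
candidate 5: (m,n)=(0,2) → π∥ = 0+2·λ ≈ 10.3852, π⊥ = 0+2·λ' ≈ -0.3852 ∈ [-0.6, 0.4) ⇒ IN Λ
candidate 6: (m,n)=(7,-12) → π∥ = 7-12·λ ≈ -55.3110, π⊥ = 7-12·λ' ≈ 9.3110 ∉ [-0.6, 0.4) ⇒ out
candidate 7: (m,n)=(11,4) → π∥ = 11+4·λ ≈ 31.7703, π⊥ = 11+4·λ' ≈ 10.2297 ∉ [-0.6, 0.4) ⇒ out
candidate 8: (m,n)=(0,-2) → π∥ = 0-2·λ ≈ -10.3852, π⊥ = 0-2·λ' ≈ 0.3852 ∈ [-0.6, 0.4) ⇒ IN Λ
candidate 9: (m,n)=(-2,-10) → π∥ = -2-10·λ ≈ -53.9258, π⊥ = -2-10·λ' ≈ -0.0742 ∈ [-0.6, 0.4) ⇒ IN Λ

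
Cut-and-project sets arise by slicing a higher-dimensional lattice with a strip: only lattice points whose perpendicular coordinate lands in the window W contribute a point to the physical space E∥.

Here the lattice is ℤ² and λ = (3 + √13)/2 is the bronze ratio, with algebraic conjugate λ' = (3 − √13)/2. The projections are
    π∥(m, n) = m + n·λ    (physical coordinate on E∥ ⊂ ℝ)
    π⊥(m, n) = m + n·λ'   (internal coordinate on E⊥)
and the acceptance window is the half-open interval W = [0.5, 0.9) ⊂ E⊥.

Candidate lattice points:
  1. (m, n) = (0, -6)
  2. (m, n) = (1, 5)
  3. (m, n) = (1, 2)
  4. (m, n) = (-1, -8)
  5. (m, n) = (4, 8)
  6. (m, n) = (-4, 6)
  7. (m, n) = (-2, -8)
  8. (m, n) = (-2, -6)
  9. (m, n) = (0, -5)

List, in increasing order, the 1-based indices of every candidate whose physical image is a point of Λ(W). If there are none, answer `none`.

none

λ' = (3−√13)/2 ≈ -0.302776.
candidate 1: (m,n)=(0,-6) → π∥ = 0-6·λ ≈ -19.816654, π⊥ = 0-6·λ' ≈ 1.816654 ∉ [0.5, 0.9) ⇒ out
candidate 2: (m,n)=(1,5) → π∥ = 1+5·λ ≈ 17.513878, π⊥ = 1+5·λ' ≈ -0.513878 ∉ [0.5, 0.9) ⇒ out
candidate 3: (m,n)=(1,2) → π∥ = 1+2·λ ≈ 7.605551, π⊥ = 1+2·λ' ≈ 0.394449 ∉ [0.5, 0.9) ⇒ out
candidate 4: (m,n)=(-1,-8) → π∥ = -1-8·λ ≈ -27.422205, π⊥ = -1-8·λ' ≈ 1.422205 ∉ [0.5, 0.9) ⇒ out
candidate 5: (m,n)=(4,8) → π∥ = 4+8·λ ≈ 30.422205, π⊥ = 4+8·λ' ≈ 1.577795 ∉ [0.5, 0.9) ⇒ out
candidate 6: (m,n)=(-4,6) → π∥ = -4+6·λ ≈ 15.816654, π⊥ = -4+6·λ' ≈ -5.816654 ∉ [0.5, 0.9) ⇒ out
candidate 7: (m,n)=(-2,-8) → π∥ = -2-8·λ ≈ -28.422205, π⊥ = -2-8·λ' ≈ 0.422205 ∉ [0.5, 0.9) ⇒ out
candidate 8: (m,n)=(-2,-6) → π∥ = -2-6·λ ≈ -21.816654, π⊥ = -2-6·λ' ≈ -0.183346 ∉ [0.5, 0.9) ⇒ out
candidate 9: (m,n)=(0,-5) → π∥ = 0-5·λ ≈ -16.513878, π⊥ = 0-5·λ' ≈ 1.513878 ∉ [0.5, 0.9) ⇒ out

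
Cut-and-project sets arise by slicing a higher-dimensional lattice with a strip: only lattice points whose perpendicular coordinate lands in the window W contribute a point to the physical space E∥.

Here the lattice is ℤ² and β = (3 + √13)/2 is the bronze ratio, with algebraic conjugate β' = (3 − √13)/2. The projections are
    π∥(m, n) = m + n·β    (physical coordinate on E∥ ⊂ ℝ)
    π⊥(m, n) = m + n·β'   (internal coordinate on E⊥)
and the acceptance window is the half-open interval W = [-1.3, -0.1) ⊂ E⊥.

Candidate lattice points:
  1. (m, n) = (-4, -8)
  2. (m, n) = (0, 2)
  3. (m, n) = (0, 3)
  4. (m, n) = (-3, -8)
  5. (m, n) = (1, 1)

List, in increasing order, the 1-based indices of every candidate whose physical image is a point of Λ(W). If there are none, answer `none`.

2, 3, 4

Compute β' = (3−√13)/2 = -0.3028, so π⊥(m,n) = m -0.3028·n.
#1 (-4,-8): internal coord -4 + (-8)·β' = -1.5778; -1.5778 ∉ [-1.3, -0.1) → out
#2 (0,2): internal coord 0 + (2)·β' = -0.6056; -0.6056 ∈ [-1.3, -0.1) → IN Λ
#3 (0,3): internal coord 0 + (3)·β' = -0.9083; -0.9083 ∈ [-1.3, -0.1) → IN Λ
#4 (-3,-8): internal coord -3 + (-8)·β' = -0.5778; -0.5778 ∈ [-1.3, -0.1) → IN Λ
#5 (1,1): internal coord 1 + (1)·β' = +0.6972; +0.6972 ∉ [-1.3, -0.1) → out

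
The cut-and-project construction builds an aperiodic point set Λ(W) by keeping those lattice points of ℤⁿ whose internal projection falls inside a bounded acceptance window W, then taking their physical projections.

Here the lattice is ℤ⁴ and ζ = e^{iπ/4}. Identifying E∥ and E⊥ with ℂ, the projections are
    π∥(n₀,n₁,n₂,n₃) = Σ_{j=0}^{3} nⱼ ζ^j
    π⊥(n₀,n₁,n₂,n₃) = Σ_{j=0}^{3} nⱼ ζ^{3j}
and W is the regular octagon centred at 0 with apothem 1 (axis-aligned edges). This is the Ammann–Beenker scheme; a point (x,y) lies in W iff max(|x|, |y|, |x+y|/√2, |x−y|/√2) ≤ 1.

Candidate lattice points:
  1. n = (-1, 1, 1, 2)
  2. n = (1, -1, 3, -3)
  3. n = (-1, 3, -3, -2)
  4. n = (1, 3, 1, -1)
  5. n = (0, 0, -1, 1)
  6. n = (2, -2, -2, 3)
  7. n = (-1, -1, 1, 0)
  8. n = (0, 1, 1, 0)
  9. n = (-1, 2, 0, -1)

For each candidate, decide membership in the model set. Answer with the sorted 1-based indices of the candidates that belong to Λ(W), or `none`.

With ζ = e^{iπ/4} the internal vectors are ζ^0,ζ^3,ζ^6,ζ^9.
#1 (-1, 1, 1, 2): internal (-0.29289, 1.12132); octagon support 1.12132 vs apothem 1 → ∉ W
#2 (1, -1, 3, -3): internal (-0.41421, -5.82843); octagon support 5.82843 vs apothem 1 → ∉ W
#3 (-1, 3, -3, -2): internal (-4.53553, 3.70711); octagon support 5.82843 vs apothem 1 → ∉ W
#4 (1, 3, 1, -1): internal (-1.82843, 0.41421); octagon support 1.82843 vs apothem 1 → ∉ W
#5 (0, 0, -1, 1): internal (0.70711, 1.70711); octagon support 1.70711 vs apothem 1 → ∉ W
#6 (2, -2, -2, 3): internal (5.53553, 2.70711); octagon support 5.82843 vs apothem 1 → ∉ W
#7 (-1, -1, 1, 0): internal (-0.29289, -1.70711); octagon support 1.70711 vs apothem 1 → ∉ W
#8 (0, 1, 1, 0): internal (-0.70711, -0.29289); octagon support 0.70711 vs apothem 1 → ∈ W
#9 (-1, 2, 0, -1): internal (-3.12132, 0.70711); octagon support 3.12132 vs apothem 1 → ∉ W

8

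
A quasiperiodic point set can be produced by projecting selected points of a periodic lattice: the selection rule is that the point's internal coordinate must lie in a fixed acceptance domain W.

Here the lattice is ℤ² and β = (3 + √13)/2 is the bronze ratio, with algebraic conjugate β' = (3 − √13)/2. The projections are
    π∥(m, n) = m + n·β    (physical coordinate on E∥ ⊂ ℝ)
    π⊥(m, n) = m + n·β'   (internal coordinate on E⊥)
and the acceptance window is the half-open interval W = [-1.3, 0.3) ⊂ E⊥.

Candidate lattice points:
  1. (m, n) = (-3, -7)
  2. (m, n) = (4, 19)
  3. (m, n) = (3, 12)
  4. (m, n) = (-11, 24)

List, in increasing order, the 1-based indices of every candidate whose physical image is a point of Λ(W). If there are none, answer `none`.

1, 3

Compute β' = (3−√13)/2 = -0.302776, so π⊥(m,n) = m -0.302776·n.
candidate 1: (m,n)=(-3,-7) → π∥ = -3-7·β ≈ -26.119429, π⊥ = -3-7·β' ≈ -0.880571 ∈ [-1.3, 0.3) ⇒ IN Λ
candidate 2: (m,n)=(4,19) → π∥ = 4+19·β ≈ 66.752737, π⊥ = 4+19·β' ≈ -1.752737 ∉ [-1.3, 0.3) ⇒ out
candidate 3: (m,n)=(3,12) → π∥ = 3+12·β ≈ 42.633308, π⊥ = 3+12·β' ≈ -0.633308 ∈ [-1.3, 0.3) ⇒ IN Λ
candidate 4: (m,n)=(-11,24) → π∥ = -11+24·β ≈ 68.266615, π⊥ = -11+24·β' ≈ -18.266615 ∉ [-1.3, 0.3) ⇒ out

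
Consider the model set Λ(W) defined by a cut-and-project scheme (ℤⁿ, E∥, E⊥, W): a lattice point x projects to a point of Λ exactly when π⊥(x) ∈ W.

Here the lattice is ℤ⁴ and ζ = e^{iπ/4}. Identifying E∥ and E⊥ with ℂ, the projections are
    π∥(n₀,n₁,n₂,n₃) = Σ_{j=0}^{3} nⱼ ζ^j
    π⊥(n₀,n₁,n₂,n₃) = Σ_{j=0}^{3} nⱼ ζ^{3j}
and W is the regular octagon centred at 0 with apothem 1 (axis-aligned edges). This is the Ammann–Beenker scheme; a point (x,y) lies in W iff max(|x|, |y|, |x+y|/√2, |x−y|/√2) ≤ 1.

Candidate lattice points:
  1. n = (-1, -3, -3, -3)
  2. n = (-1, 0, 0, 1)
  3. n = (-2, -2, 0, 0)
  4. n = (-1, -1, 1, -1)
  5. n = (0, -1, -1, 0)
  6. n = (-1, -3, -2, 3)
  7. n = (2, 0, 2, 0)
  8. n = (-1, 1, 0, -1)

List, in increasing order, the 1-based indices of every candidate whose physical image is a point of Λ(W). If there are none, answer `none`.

Internal map: ζ^{3j} for j=0..3 gives (1,0), (−√2/2,√2/2), (0,−1), (√2/2,√2/2).
candidate 1: n = (-1, -3, -3, -3) → π⊥ ≈ (-1.000000, -1.242641); max(|x|,|y|,|x±y|/√2) = 1.585786 > 1 ⇒ ∉ W
candidate 2: n = (-1, 0, 0, 1) → π⊥ ≈ (-0.292893, +0.707107); max(|x|,|y|,|x±y|/√2) = 0.707107 ≤ 1 ⇒ ∈ W
candidate 3: n = (-2, -2, 0, 0) → π⊥ ≈ (-0.585786, -1.414214); max(|x|,|y|,|x±y|/√2) = 1.414214 > 1 ⇒ ∉ W
candidate 4: n = (-1, -1, 1, -1) → π⊥ ≈ (-1.000000, -2.414214); max(|x|,|y|,|x±y|/√2) = 2.414214 > 1 ⇒ ∉ W
candidate 5: n = (0, -1, -1, 0) → π⊥ ≈ (+0.707107, +0.292893); max(|x|,|y|,|x±y|/√2) = 0.707107 ≤ 1 ⇒ ∈ W
candidate 6: n = (-1, -3, -2, 3) → π⊥ ≈ (+3.242641, +2.000000); max(|x|,|y|,|x±y|/√2) = 3.707107 > 1 ⇒ ∉ W
candidate 7: n = (2, 0, 2, 0) → π⊥ ≈ (+2.000000, -2.000000); max(|x|,|y|,|x±y|/√2) = 2.828427 > 1 ⇒ ∉ W
candidate 8: n = (-1, 1, 0, -1) → π⊥ ≈ (-2.414214, +0.000000); max(|x|,|y|,|x±y|/√2) = 2.414214 > 1 ⇒ ∉ W

2, 5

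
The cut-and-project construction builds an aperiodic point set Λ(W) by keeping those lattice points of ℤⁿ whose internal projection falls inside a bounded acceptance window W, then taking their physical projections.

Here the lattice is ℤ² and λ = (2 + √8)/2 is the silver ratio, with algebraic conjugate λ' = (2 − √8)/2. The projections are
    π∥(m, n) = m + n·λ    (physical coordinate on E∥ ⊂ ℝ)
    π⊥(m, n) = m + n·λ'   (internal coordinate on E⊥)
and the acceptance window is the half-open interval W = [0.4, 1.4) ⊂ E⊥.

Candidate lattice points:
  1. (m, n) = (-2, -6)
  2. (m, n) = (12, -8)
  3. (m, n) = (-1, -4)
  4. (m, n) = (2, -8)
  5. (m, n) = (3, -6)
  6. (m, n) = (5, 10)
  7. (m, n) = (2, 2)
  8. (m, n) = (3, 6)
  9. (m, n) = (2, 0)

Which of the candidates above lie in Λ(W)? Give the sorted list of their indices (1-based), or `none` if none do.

1, 3, 6, 7, 8

λ' = (2−√8)/2 ≈ -0.4142.
candidate 1: (m,n)=(-2,-6) → π∥ = -2-6·λ ≈ -16.4853, π⊥ = -2-6·λ' ≈ 0.4853 ∈ [0.4, 1.4) ⇒ IN Λ
candidate 2: (m,n)=(12,-8) → π∥ = 12-8·λ ≈ -7.3137, π⊥ = 12-8·λ' ≈ 15.3137 ∉ [0.4, 1.4) ⇒ out
candidate 3: (m,n)=(-1,-4) → π∥ = -1-4·λ ≈ -10.6569, π⊥ = -1-4·λ' ≈ 0.6569 ∈ [0.4, 1.4) ⇒ IN Λ
candidate 4: (m,n)=(2,-8) → π∥ = 2-8·λ ≈ -17.3137, π⊥ = 2-8·λ' ≈ 5.3137 ∉ [0.4, 1.4) ⇒ out
candidate 5: (m,n)=(3,-6) → π∥ = 3-6·λ ≈ -11.4853, π⊥ = 3-6·λ' ≈ 5.4853 ∉ [0.4, 1.4) ⇒ out
candidate 6: (m,n)=(5,10) → π∥ = 5+10·λ ≈ 29.1421, π⊥ = 5+10·λ' ≈ 0.8579 ∈ [0.4, 1.4) ⇒ IN Λ
candidate 7: (m,n)=(2,2) → π∥ = 2+2·λ ≈ 6.8284, π⊥ = 2+2·λ' ≈ 1.1716 ∈ [0.4, 1.4) ⇒ IN Λ
candidate 8: (m,n)=(3,6) → π∥ = 3+6·λ ≈ 17.4853, π⊥ = 3+6·λ' ≈ 0.5147 ∈ [0.4, 1.4) ⇒ IN Λ
candidate 9: (m,n)=(2,0) → π∥ = 2+0·λ ≈ 2.0000, π⊥ = 2+0·λ' ≈ 2.0000 ∉ [0.4, 1.4) ⇒ out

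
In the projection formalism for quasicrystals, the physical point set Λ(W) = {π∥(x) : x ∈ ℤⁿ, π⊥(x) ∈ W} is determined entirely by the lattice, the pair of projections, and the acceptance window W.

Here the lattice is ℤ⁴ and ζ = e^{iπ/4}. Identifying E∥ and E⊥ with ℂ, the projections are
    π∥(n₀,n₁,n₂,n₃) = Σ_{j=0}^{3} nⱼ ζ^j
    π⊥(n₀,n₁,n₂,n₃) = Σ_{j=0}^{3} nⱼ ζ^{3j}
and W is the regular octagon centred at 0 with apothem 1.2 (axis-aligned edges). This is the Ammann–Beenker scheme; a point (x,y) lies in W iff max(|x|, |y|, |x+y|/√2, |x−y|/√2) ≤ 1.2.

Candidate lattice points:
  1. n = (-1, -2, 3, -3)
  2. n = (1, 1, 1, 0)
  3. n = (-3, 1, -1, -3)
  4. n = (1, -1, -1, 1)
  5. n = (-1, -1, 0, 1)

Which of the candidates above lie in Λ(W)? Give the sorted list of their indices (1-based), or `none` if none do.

π⊥(n) = n₀ + n₁ζ³ + n₂ζ⁶ + n₃ζ⁹ where ζ = e^{iπ/4}.
#1 (-1, -2, 3, -3): internal (-1.70711, -6.53553); octagon support 6.53553 vs apothem 1.2 → ∉ W
#2 (1, 1, 1, 0): internal (0.29289, -0.29289); octagon support 0.41421 vs apothem 1.2 → ∈ W
#3 (-3, 1, -1, -3): internal (-5.82843, -0.41421); octagon support 5.82843 vs apothem 1.2 → ∉ W
#4 (1, -1, -1, 1): internal (2.41421, 1.00000); octagon support 2.41421 vs apothem 1.2 → ∉ W
#5 (-1, -1, 0, 1): internal (0.41421, 0.00000); octagon support 0.41421 vs apothem 1.2 → ∈ W

2, 5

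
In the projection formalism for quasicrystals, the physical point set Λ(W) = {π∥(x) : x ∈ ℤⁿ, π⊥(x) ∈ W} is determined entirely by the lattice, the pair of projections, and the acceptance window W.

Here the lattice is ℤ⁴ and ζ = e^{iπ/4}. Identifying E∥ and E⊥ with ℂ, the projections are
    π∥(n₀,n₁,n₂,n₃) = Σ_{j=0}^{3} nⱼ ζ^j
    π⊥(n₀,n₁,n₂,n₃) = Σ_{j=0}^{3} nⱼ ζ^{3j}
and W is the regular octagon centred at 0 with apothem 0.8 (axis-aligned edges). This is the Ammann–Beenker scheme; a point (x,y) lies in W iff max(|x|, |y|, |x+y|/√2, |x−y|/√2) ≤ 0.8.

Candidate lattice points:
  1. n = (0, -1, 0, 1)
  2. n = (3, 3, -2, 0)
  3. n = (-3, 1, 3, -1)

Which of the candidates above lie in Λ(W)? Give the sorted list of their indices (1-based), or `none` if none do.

none

With ζ = e^{iπ/4} the internal vectors are ζ^0,ζ^3,ζ^6,ζ^9.
candidate 1: n = (0, -1, 0, 1) → π⊥ ≈ (+1.4142, +0.0000); max(|x|,|y|,|x±y|/√2) = 1.4142 > 0.8 ⇒ ∉ W
candidate 2: n = (3, 3, -2, 0) → π⊥ ≈ (+0.8787, +4.1213); max(|x|,|y|,|x±y|/√2) = 4.1213 > 0.8 ⇒ ∉ W
candidate 3: n = (-3, 1, 3, -1) → π⊥ ≈ (-4.4142, -3.0000); max(|x|,|y|,|x±y|/√2) = 5.2426 > 0.8 ⇒ ∉ W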